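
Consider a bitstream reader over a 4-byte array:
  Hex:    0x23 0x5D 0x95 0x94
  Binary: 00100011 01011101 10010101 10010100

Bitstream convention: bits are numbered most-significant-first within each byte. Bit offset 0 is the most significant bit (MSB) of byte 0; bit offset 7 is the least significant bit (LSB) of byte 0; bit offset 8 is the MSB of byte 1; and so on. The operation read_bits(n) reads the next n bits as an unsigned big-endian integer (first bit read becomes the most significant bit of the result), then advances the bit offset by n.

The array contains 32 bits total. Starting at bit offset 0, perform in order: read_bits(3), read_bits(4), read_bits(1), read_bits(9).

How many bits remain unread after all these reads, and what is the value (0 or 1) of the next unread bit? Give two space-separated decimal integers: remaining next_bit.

Read 1: bits[0:3] width=3 -> value=1 (bin 001); offset now 3 = byte 0 bit 3; 29 bits remain
Read 2: bits[3:7] width=4 -> value=1 (bin 0001); offset now 7 = byte 0 bit 7; 25 bits remain
Read 3: bits[7:8] width=1 -> value=1 (bin 1); offset now 8 = byte 1 bit 0; 24 bits remain
Read 4: bits[8:17] width=9 -> value=187 (bin 010111011); offset now 17 = byte 2 bit 1; 15 bits remain

Answer: 15 0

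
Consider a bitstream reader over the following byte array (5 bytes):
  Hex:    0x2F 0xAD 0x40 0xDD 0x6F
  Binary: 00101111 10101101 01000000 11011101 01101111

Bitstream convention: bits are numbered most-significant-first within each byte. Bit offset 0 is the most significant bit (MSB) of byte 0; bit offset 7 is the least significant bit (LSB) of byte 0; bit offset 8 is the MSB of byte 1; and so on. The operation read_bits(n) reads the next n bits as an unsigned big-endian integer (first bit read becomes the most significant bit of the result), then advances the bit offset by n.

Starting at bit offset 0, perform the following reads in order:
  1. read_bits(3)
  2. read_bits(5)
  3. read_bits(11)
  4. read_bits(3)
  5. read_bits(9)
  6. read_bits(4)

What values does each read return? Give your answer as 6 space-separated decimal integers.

Answer: 1 15 1386 0 110 11

Derivation:
Read 1: bits[0:3] width=3 -> value=1 (bin 001); offset now 3 = byte 0 bit 3; 37 bits remain
Read 2: bits[3:8] width=5 -> value=15 (bin 01111); offset now 8 = byte 1 bit 0; 32 bits remain
Read 3: bits[8:19] width=11 -> value=1386 (bin 10101101010); offset now 19 = byte 2 bit 3; 21 bits remain
Read 4: bits[19:22] width=3 -> value=0 (bin 000); offset now 22 = byte 2 bit 6; 18 bits remain
Read 5: bits[22:31] width=9 -> value=110 (bin 001101110); offset now 31 = byte 3 bit 7; 9 bits remain
Read 6: bits[31:35] width=4 -> value=11 (bin 1011); offset now 35 = byte 4 bit 3; 5 bits remain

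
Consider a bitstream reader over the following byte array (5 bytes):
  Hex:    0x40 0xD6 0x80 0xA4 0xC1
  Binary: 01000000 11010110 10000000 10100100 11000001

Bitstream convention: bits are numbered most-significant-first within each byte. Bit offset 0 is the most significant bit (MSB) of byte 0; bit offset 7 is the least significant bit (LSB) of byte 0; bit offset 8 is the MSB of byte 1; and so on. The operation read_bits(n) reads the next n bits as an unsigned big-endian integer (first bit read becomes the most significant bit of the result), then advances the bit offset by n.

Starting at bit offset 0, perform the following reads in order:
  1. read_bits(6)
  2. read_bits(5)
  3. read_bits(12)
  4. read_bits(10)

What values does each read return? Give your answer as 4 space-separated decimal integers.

Read 1: bits[0:6] width=6 -> value=16 (bin 010000); offset now 6 = byte 0 bit 6; 34 bits remain
Read 2: bits[6:11] width=5 -> value=6 (bin 00110); offset now 11 = byte 1 bit 3; 29 bits remain
Read 3: bits[11:23] width=12 -> value=2880 (bin 101101000000); offset now 23 = byte 2 bit 7; 17 bits remain
Read 4: bits[23:33] width=10 -> value=329 (bin 0101001001); offset now 33 = byte 4 bit 1; 7 bits remain

Answer: 16 6 2880 329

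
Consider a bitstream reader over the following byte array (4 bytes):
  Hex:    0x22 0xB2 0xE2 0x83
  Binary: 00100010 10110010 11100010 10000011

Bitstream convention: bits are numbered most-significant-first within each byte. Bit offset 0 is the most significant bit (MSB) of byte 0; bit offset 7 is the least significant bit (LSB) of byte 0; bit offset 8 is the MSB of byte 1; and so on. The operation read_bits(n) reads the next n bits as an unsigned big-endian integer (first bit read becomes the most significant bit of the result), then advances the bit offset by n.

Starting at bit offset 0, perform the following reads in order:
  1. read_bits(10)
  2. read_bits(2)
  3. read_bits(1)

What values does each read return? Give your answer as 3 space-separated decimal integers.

Read 1: bits[0:10] width=10 -> value=138 (bin 0010001010); offset now 10 = byte 1 bit 2; 22 bits remain
Read 2: bits[10:12] width=2 -> value=3 (bin 11); offset now 12 = byte 1 bit 4; 20 bits remain
Read 3: bits[12:13] width=1 -> value=0 (bin 0); offset now 13 = byte 1 bit 5; 19 bits remain

Answer: 138 3 0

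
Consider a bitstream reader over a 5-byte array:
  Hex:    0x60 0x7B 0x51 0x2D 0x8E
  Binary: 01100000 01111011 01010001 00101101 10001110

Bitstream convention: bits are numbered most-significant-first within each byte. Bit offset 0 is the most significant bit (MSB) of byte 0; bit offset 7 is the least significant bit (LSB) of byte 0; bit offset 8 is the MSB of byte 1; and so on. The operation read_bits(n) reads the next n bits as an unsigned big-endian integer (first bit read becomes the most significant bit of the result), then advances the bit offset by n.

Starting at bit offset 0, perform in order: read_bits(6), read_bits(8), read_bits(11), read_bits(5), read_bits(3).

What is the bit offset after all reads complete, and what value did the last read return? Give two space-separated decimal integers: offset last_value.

Read 1: bits[0:6] width=6 -> value=24 (bin 011000); offset now 6 = byte 0 bit 6; 34 bits remain
Read 2: bits[6:14] width=8 -> value=30 (bin 00011110); offset now 14 = byte 1 bit 6; 26 bits remain
Read 3: bits[14:25] width=11 -> value=1698 (bin 11010100010); offset now 25 = byte 3 bit 1; 15 bits remain
Read 4: bits[25:30] width=5 -> value=11 (bin 01011); offset now 30 = byte 3 bit 6; 10 bits remain
Read 5: bits[30:33] width=3 -> value=3 (bin 011); offset now 33 = byte 4 bit 1; 7 bits remain

Answer: 33 3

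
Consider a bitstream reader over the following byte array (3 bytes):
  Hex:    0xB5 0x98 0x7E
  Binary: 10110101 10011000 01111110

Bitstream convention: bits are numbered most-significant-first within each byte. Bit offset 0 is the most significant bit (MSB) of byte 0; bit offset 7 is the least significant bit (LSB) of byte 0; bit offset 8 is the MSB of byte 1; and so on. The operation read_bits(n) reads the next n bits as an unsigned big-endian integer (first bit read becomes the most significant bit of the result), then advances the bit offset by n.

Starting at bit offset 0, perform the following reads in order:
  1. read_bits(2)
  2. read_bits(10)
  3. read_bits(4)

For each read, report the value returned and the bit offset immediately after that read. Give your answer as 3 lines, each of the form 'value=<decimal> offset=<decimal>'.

Answer: value=2 offset=2
value=857 offset=12
value=8 offset=16

Derivation:
Read 1: bits[0:2] width=2 -> value=2 (bin 10); offset now 2 = byte 0 bit 2; 22 bits remain
Read 2: bits[2:12] width=10 -> value=857 (bin 1101011001); offset now 12 = byte 1 bit 4; 12 bits remain
Read 3: bits[12:16] width=4 -> value=8 (bin 1000); offset now 16 = byte 2 bit 0; 8 bits remain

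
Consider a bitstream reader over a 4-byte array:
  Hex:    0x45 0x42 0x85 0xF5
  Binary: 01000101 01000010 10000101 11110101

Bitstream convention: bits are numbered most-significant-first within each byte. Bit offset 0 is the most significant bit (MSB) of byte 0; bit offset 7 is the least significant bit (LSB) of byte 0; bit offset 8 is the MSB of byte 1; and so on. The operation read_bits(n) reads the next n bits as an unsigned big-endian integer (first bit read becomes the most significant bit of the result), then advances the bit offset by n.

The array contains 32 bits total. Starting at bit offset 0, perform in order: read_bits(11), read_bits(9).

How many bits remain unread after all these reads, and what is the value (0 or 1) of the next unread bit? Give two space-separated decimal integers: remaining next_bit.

Read 1: bits[0:11] width=11 -> value=554 (bin 01000101010); offset now 11 = byte 1 bit 3; 21 bits remain
Read 2: bits[11:20] width=9 -> value=40 (bin 000101000); offset now 20 = byte 2 bit 4; 12 bits remain

Answer: 12 0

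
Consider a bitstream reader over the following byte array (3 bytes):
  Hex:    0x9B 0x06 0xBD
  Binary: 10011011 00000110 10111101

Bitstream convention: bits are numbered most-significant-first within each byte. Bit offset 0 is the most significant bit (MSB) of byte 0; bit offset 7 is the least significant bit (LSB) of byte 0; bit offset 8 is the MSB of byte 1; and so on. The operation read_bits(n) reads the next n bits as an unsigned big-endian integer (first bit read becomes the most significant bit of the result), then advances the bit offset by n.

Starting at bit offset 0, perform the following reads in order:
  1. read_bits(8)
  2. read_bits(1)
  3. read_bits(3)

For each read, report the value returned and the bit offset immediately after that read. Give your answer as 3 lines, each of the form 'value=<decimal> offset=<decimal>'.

Answer: value=155 offset=8
value=0 offset=9
value=0 offset=12

Derivation:
Read 1: bits[0:8] width=8 -> value=155 (bin 10011011); offset now 8 = byte 1 bit 0; 16 bits remain
Read 2: bits[8:9] width=1 -> value=0 (bin 0); offset now 9 = byte 1 bit 1; 15 bits remain
Read 3: bits[9:12] width=3 -> value=0 (bin 000); offset now 12 = byte 1 bit 4; 12 bits remain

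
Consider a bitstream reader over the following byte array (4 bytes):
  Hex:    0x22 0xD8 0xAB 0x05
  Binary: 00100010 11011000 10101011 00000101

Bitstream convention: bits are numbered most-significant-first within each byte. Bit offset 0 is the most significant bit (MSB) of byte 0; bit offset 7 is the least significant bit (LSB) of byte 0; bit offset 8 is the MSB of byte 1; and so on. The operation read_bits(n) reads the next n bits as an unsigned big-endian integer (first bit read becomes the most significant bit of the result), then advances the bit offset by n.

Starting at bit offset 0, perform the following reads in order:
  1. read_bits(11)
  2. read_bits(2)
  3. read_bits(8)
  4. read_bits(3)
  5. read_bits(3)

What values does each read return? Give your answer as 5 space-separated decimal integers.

Answer: 278 3 21 3 0

Derivation:
Read 1: bits[0:11] width=11 -> value=278 (bin 00100010110); offset now 11 = byte 1 bit 3; 21 bits remain
Read 2: bits[11:13] width=2 -> value=3 (bin 11); offset now 13 = byte 1 bit 5; 19 bits remain
Read 3: bits[13:21] width=8 -> value=21 (bin 00010101); offset now 21 = byte 2 bit 5; 11 bits remain
Read 4: bits[21:24] width=3 -> value=3 (bin 011); offset now 24 = byte 3 bit 0; 8 bits remain
Read 5: bits[24:27] width=3 -> value=0 (bin 000); offset now 27 = byte 3 bit 3; 5 bits remain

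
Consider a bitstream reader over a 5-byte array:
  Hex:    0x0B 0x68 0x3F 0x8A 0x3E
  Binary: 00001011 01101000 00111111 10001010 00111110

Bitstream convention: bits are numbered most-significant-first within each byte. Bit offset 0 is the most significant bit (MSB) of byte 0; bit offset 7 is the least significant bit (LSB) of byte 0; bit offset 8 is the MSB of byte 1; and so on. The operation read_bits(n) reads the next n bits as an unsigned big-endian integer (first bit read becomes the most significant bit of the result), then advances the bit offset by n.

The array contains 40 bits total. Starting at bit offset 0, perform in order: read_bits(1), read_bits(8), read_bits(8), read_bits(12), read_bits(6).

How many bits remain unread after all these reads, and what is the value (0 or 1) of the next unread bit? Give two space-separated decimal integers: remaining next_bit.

Answer: 5 1

Derivation:
Read 1: bits[0:1] width=1 -> value=0 (bin 0); offset now 1 = byte 0 bit 1; 39 bits remain
Read 2: bits[1:9] width=8 -> value=22 (bin 00010110); offset now 9 = byte 1 bit 1; 31 bits remain
Read 3: bits[9:17] width=8 -> value=208 (bin 11010000); offset now 17 = byte 2 bit 1; 23 bits remain
Read 4: bits[17:29] width=12 -> value=2033 (bin 011111110001); offset now 29 = byte 3 bit 5; 11 bits remain
Read 5: bits[29:35] width=6 -> value=17 (bin 010001); offset now 35 = byte 4 bit 3; 5 bits remain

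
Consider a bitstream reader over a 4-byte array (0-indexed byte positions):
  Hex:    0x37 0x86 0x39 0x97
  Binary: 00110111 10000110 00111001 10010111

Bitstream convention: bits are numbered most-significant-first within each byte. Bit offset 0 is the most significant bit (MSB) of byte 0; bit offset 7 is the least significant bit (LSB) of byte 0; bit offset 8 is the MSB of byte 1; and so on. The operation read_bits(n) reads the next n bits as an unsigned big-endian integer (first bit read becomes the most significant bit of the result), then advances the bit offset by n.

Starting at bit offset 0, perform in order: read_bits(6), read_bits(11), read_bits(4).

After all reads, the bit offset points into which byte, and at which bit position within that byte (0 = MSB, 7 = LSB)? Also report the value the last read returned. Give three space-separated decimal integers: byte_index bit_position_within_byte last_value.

Answer: 2 5 7

Derivation:
Read 1: bits[0:6] width=6 -> value=13 (bin 001101); offset now 6 = byte 0 bit 6; 26 bits remain
Read 2: bits[6:17] width=11 -> value=1804 (bin 11100001100); offset now 17 = byte 2 bit 1; 15 bits remain
Read 3: bits[17:21] width=4 -> value=7 (bin 0111); offset now 21 = byte 2 bit 5; 11 bits remain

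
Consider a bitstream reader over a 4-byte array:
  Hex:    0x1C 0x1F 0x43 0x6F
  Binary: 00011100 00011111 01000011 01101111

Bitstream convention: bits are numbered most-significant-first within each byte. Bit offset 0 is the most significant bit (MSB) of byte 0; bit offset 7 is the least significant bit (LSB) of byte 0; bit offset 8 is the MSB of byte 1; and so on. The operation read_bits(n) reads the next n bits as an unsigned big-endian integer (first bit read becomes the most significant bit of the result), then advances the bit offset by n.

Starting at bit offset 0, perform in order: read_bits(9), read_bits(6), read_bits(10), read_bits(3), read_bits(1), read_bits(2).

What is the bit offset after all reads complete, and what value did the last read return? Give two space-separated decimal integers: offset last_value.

Answer: 31 3

Derivation:
Read 1: bits[0:9] width=9 -> value=56 (bin 000111000); offset now 9 = byte 1 bit 1; 23 bits remain
Read 2: bits[9:15] width=6 -> value=15 (bin 001111); offset now 15 = byte 1 bit 7; 17 bits remain
Read 3: bits[15:25] width=10 -> value=646 (bin 1010000110); offset now 25 = byte 3 bit 1; 7 bits remain
Read 4: bits[25:28] width=3 -> value=6 (bin 110); offset now 28 = byte 3 bit 4; 4 bits remain
Read 5: bits[28:29] width=1 -> value=1 (bin 1); offset now 29 = byte 3 bit 5; 3 bits remain
Read 6: bits[29:31] width=2 -> value=3 (bin 11); offset now 31 = byte 3 bit 7; 1 bits remain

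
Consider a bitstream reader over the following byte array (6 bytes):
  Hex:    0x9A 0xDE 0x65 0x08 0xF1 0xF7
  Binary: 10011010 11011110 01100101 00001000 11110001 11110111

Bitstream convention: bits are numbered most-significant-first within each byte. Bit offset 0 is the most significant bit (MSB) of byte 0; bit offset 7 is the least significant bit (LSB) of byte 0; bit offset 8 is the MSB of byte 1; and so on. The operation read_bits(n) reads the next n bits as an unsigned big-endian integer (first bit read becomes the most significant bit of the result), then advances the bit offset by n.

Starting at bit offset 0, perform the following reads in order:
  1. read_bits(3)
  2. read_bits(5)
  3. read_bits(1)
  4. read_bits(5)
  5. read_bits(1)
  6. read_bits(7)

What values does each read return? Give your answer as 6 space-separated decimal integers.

Answer: 4 26 1 23 1 25

Derivation:
Read 1: bits[0:3] width=3 -> value=4 (bin 100); offset now 3 = byte 0 bit 3; 45 bits remain
Read 2: bits[3:8] width=5 -> value=26 (bin 11010); offset now 8 = byte 1 bit 0; 40 bits remain
Read 3: bits[8:9] width=1 -> value=1 (bin 1); offset now 9 = byte 1 bit 1; 39 bits remain
Read 4: bits[9:14] width=5 -> value=23 (bin 10111); offset now 14 = byte 1 bit 6; 34 bits remain
Read 5: bits[14:15] width=1 -> value=1 (bin 1); offset now 15 = byte 1 bit 7; 33 bits remain
Read 6: bits[15:22] width=7 -> value=25 (bin 0011001); offset now 22 = byte 2 bit 6; 26 bits remain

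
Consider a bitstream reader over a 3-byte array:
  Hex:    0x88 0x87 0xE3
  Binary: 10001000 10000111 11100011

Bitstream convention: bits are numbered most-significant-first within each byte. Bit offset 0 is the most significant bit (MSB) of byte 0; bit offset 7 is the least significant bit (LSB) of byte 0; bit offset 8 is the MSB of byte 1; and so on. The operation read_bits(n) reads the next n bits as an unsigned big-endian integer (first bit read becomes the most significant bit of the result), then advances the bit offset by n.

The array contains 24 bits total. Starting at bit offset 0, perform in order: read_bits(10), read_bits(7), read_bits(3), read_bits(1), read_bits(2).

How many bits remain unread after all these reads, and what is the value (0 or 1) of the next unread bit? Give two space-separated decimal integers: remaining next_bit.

Read 1: bits[0:10] width=10 -> value=546 (bin 1000100010); offset now 10 = byte 1 bit 2; 14 bits remain
Read 2: bits[10:17] width=7 -> value=15 (bin 0001111); offset now 17 = byte 2 bit 1; 7 bits remain
Read 3: bits[17:20] width=3 -> value=6 (bin 110); offset now 20 = byte 2 bit 4; 4 bits remain
Read 4: bits[20:21] width=1 -> value=0 (bin 0); offset now 21 = byte 2 bit 5; 3 bits remain
Read 5: bits[21:23] width=2 -> value=1 (bin 01); offset now 23 = byte 2 bit 7; 1 bits remain

Answer: 1 1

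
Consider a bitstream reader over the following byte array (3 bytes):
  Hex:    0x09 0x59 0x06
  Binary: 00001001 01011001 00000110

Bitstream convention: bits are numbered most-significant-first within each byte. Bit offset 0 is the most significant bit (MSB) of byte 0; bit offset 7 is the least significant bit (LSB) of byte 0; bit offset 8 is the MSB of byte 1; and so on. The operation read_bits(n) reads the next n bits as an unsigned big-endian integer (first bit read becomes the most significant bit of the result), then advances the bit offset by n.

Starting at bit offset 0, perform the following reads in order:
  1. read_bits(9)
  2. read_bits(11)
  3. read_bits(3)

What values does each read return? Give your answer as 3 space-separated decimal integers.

Answer: 18 1424 3

Derivation:
Read 1: bits[0:9] width=9 -> value=18 (bin 000010010); offset now 9 = byte 1 bit 1; 15 bits remain
Read 2: bits[9:20] width=11 -> value=1424 (bin 10110010000); offset now 20 = byte 2 bit 4; 4 bits remain
Read 3: bits[20:23] width=3 -> value=3 (bin 011); offset now 23 = byte 2 bit 7; 1 bits remain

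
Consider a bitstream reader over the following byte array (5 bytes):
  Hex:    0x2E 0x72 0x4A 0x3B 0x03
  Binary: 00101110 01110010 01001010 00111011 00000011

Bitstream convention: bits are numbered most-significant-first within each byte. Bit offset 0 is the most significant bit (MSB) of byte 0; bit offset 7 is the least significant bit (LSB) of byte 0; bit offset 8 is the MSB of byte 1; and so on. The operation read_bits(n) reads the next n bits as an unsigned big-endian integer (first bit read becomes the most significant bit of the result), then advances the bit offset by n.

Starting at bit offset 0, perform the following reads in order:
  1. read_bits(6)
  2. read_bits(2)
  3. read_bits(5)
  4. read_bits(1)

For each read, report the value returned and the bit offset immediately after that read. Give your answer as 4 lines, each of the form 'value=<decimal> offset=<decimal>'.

Read 1: bits[0:6] width=6 -> value=11 (bin 001011); offset now 6 = byte 0 bit 6; 34 bits remain
Read 2: bits[6:8] width=2 -> value=2 (bin 10); offset now 8 = byte 1 bit 0; 32 bits remain
Read 3: bits[8:13] width=5 -> value=14 (bin 01110); offset now 13 = byte 1 bit 5; 27 bits remain
Read 4: bits[13:14] width=1 -> value=0 (bin 0); offset now 14 = byte 1 bit 6; 26 bits remain

Answer: value=11 offset=6
value=2 offset=8
value=14 offset=13
value=0 offset=14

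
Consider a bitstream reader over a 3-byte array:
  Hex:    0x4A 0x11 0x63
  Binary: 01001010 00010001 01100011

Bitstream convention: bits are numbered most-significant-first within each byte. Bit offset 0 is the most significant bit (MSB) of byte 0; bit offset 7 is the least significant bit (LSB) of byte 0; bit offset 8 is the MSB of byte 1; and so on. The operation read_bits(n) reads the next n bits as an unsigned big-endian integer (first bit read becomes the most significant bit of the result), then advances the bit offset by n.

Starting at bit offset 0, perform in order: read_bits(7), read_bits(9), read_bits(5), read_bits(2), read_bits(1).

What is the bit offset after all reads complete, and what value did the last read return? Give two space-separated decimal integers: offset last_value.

Answer: 24 1

Derivation:
Read 1: bits[0:7] width=7 -> value=37 (bin 0100101); offset now 7 = byte 0 bit 7; 17 bits remain
Read 2: bits[7:16] width=9 -> value=17 (bin 000010001); offset now 16 = byte 2 bit 0; 8 bits remain
Read 3: bits[16:21] width=5 -> value=12 (bin 01100); offset now 21 = byte 2 bit 5; 3 bits remain
Read 4: bits[21:23] width=2 -> value=1 (bin 01); offset now 23 = byte 2 bit 7; 1 bits remain
Read 5: bits[23:24] width=1 -> value=1 (bin 1); offset now 24 = byte 3 bit 0; 0 bits remain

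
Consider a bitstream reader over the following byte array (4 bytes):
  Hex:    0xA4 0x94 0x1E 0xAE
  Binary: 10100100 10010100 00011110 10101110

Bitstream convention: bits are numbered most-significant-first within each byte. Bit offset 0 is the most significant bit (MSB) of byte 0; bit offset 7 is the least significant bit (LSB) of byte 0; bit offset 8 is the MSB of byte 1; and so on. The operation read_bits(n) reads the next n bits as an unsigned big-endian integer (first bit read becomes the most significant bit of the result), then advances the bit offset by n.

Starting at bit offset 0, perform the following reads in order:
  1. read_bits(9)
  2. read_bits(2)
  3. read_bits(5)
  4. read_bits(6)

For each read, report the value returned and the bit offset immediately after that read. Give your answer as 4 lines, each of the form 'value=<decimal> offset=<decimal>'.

Answer: value=329 offset=9
value=0 offset=11
value=20 offset=16
value=7 offset=22

Derivation:
Read 1: bits[0:9] width=9 -> value=329 (bin 101001001); offset now 9 = byte 1 bit 1; 23 bits remain
Read 2: bits[9:11] width=2 -> value=0 (bin 00); offset now 11 = byte 1 bit 3; 21 bits remain
Read 3: bits[11:16] width=5 -> value=20 (bin 10100); offset now 16 = byte 2 bit 0; 16 bits remain
Read 4: bits[16:22] width=6 -> value=7 (bin 000111); offset now 22 = byte 2 bit 6; 10 bits remain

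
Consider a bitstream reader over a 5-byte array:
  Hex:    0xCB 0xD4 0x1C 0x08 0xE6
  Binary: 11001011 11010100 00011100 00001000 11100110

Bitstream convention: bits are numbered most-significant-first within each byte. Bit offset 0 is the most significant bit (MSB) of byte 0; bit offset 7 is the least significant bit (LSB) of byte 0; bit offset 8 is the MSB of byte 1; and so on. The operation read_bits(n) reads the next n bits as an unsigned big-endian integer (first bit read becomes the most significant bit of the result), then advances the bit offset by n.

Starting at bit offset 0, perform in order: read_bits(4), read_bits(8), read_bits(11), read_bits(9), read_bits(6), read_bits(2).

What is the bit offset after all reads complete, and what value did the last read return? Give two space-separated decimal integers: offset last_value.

Answer: 40 2

Derivation:
Read 1: bits[0:4] width=4 -> value=12 (bin 1100); offset now 4 = byte 0 bit 4; 36 bits remain
Read 2: bits[4:12] width=8 -> value=189 (bin 10111101); offset now 12 = byte 1 bit 4; 28 bits remain
Read 3: bits[12:23] width=11 -> value=526 (bin 01000001110); offset now 23 = byte 2 bit 7; 17 bits remain
Read 4: bits[23:32] width=9 -> value=8 (bin 000001000); offset now 32 = byte 4 bit 0; 8 bits remain
Read 5: bits[32:38] width=6 -> value=57 (bin 111001); offset now 38 = byte 4 bit 6; 2 bits remain
Read 6: bits[38:40] width=2 -> value=2 (bin 10); offset now 40 = byte 5 bit 0; 0 bits remain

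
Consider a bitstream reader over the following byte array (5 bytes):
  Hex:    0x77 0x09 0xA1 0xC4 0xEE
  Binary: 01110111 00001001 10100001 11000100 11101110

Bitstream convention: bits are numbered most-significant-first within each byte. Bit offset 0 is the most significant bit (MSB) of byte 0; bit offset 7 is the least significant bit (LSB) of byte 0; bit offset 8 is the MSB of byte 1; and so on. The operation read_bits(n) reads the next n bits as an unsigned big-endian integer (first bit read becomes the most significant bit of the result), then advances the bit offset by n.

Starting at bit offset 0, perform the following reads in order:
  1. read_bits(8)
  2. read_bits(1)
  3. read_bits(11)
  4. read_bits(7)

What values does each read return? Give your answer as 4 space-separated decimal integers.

Read 1: bits[0:8] width=8 -> value=119 (bin 01110111); offset now 8 = byte 1 bit 0; 32 bits remain
Read 2: bits[8:9] width=1 -> value=0 (bin 0); offset now 9 = byte 1 bit 1; 31 bits remain
Read 3: bits[9:20] width=11 -> value=154 (bin 00010011010); offset now 20 = byte 2 bit 4; 20 bits remain
Read 4: bits[20:27] width=7 -> value=14 (bin 0001110); offset now 27 = byte 3 bit 3; 13 bits remain

Answer: 119 0 154 14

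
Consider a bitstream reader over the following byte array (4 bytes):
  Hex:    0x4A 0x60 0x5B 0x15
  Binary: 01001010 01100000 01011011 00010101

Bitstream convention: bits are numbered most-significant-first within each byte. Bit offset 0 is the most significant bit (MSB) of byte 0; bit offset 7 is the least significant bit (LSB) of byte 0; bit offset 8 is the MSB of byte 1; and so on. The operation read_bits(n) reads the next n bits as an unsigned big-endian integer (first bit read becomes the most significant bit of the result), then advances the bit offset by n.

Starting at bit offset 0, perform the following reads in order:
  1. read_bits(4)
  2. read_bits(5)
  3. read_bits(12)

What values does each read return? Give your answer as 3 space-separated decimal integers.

Answer: 4 20 3083

Derivation:
Read 1: bits[0:4] width=4 -> value=4 (bin 0100); offset now 4 = byte 0 bit 4; 28 bits remain
Read 2: bits[4:9] width=5 -> value=20 (bin 10100); offset now 9 = byte 1 bit 1; 23 bits remain
Read 3: bits[9:21] width=12 -> value=3083 (bin 110000001011); offset now 21 = byte 2 bit 5; 11 bits remain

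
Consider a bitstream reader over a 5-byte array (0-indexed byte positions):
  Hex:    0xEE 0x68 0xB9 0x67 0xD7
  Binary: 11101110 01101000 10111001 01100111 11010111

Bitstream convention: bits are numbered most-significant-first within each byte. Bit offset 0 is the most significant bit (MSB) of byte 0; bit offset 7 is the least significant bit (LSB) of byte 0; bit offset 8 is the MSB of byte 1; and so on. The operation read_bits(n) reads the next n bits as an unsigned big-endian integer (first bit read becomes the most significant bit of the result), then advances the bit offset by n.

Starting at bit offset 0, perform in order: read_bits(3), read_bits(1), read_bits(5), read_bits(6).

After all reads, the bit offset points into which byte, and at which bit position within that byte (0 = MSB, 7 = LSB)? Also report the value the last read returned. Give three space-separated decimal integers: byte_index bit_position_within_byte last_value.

Read 1: bits[0:3] width=3 -> value=7 (bin 111); offset now 3 = byte 0 bit 3; 37 bits remain
Read 2: bits[3:4] width=1 -> value=0 (bin 0); offset now 4 = byte 0 bit 4; 36 bits remain
Read 3: bits[4:9] width=5 -> value=28 (bin 11100); offset now 9 = byte 1 bit 1; 31 bits remain
Read 4: bits[9:15] width=6 -> value=52 (bin 110100); offset now 15 = byte 1 bit 7; 25 bits remain

Answer: 1 7 52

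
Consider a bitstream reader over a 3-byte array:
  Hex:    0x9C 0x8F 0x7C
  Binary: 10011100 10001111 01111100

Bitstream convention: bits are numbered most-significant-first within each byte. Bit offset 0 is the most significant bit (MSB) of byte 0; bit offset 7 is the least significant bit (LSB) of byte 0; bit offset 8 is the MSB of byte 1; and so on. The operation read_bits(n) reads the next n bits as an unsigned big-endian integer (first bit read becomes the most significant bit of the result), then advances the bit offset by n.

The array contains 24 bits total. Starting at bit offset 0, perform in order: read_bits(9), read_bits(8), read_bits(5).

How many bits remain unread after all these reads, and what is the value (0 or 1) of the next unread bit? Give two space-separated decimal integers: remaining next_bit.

Answer: 2 0

Derivation:
Read 1: bits[0:9] width=9 -> value=313 (bin 100111001); offset now 9 = byte 1 bit 1; 15 bits remain
Read 2: bits[9:17] width=8 -> value=30 (bin 00011110); offset now 17 = byte 2 bit 1; 7 bits remain
Read 3: bits[17:22] width=5 -> value=31 (bin 11111); offset now 22 = byte 2 bit 6; 2 bits remain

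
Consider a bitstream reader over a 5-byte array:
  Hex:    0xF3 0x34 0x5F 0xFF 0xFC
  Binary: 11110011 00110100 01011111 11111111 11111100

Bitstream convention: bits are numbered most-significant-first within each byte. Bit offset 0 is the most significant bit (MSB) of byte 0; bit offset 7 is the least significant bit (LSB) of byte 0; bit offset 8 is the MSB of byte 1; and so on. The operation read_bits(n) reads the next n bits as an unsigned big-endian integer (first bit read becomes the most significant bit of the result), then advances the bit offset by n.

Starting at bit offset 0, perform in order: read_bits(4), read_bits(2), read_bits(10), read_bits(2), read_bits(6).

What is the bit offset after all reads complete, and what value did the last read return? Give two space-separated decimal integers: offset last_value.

Answer: 24 31

Derivation:
Read 1: bits[0:4] width=4 -> value=15 (bin 1111); offset now 4 = byte 0 bit 4; 36 bits remain
Read 2: bits[4:6] width=2 -> value=0 (bin 00); offset now 6 = byte 0 bit 6; 34 bits remain
Read 3: bits[6:16] width=10 -> value=820 (bin 1100110100); offset now 16 = byte 2 bit 0; 24 bits remain
Read 4: bits[16:18] width=2 -> value=1 (bin 01); offset now 18 = byte 2 bit 2; 22 bits remain
Read 5: bits[18:24] width=6 -> value=31 (bin 011111); offset now 24 = byte 3 bit 0; 16 bits remain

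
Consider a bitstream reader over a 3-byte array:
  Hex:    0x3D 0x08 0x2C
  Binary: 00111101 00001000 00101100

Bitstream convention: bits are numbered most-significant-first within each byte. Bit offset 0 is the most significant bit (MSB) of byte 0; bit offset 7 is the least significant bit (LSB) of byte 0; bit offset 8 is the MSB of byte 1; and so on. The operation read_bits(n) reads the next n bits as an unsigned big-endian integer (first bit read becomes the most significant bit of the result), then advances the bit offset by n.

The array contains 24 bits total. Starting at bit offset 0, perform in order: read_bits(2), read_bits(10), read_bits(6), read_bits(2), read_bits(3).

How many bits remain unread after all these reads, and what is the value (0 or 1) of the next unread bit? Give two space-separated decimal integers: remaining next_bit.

Read 1: bits[0:2] width=2 -> value=0 (bin 00); offset now 2 = byte 0 bit 2; 22 bits remain
Read 2: bits[2:12] width=10 -> value=976 (bin 1111010000); offset now 12 = byte 1 bit 4; 12 bits remain
Read 3: bits[12:18] width=6 -> value=32 (bin 100000); offset now 18 = byte 2 bit 2; 6 bits remain
Read 4: bits[18:20] width=2 -> value=2 (bin 10); offset now 20 = byte 2 bit 4; 4 bits remain
Read 5: bits[20:23] width=3 -> value=6 (bin 110); offset now 23 = byte 2 bit 7; 1 bits remain

Answer: 1 0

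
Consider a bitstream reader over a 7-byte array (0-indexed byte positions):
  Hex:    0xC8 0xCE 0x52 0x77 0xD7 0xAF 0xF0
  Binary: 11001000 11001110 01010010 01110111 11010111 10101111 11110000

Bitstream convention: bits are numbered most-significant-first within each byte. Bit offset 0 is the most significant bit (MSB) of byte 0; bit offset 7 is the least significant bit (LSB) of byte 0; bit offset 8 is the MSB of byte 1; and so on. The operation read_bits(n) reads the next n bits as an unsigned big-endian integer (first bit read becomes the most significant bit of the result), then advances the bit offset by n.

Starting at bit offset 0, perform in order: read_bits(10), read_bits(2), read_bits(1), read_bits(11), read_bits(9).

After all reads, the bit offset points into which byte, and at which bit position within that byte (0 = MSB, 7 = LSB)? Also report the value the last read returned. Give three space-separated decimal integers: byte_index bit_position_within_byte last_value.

Read 1: bits[0:10] width=10 -> value=803 (bin 1100100011); offset now 10 = byte 1 bit 2; 46 bits remain
Read 2: bits[10:12] width=2 -> value=0 (bin 00); offset now 12 = byte 1 bit 4; 44 bits remain
Read 3: bits[12:13] width=1 -> value=1 (bin 1); offset now 13 = byte 1 bit 5; 43 bits remain
Read 4: bits[13:24] width=11 -> value=1618 (bin 11001010010); offset now 24 = byte 3 bit 0; 32 bits remain
Read 5: bits[24:33] width=9 -> value=239 (bin 011101111); offset now 33 = byte 4 bit 1; 23 bits remain

Answer: 4 1 239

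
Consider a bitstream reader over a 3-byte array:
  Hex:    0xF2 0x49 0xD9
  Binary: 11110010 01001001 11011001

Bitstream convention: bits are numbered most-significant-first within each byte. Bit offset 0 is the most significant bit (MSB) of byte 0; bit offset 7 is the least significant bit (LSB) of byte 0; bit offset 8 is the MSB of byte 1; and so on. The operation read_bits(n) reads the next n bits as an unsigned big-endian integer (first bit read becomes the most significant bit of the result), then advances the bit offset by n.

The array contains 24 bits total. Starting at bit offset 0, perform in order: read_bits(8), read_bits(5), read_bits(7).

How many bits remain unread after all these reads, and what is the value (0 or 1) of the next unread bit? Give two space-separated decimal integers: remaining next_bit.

Answer: 4 1

Derivation:
Read 1: bits[0:8] width=8 -> value=242 (bin 11110010); offset now 8 = byte 1 bit 0; 16 bits remain
Read 2: bits[8:13] width=5 -> value=9 (bin 01001); offset now 13 = byte 1 bit 5; 11 bits remain
Read 3: bits[13:20] width=7 -> value=29 (bin 0011101); offset now 20 = byte 2 bit 4; 4 bits remain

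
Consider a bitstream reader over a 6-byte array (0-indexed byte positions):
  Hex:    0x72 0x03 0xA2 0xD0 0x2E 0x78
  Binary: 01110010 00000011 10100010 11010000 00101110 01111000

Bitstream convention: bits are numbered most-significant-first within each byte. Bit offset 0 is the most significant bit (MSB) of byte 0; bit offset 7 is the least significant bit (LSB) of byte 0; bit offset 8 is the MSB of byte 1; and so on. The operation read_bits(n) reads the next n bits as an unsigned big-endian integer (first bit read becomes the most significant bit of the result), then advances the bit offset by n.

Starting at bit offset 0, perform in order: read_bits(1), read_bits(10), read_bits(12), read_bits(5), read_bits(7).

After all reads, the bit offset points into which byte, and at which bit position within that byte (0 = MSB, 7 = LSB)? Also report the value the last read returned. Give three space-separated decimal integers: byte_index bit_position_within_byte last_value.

Read 1: bits[0:1] width=1 -> value=0 (bin 0); offset now 1 = byte 0 bit 1; 47 bits remain
Read 2: bits[1:11] width=10 -> value=912 (bin 1110010000); offset now 11 = byte 1 bit 3; 37 bits remain
Read 3: bits[11:23] width=12 -> value=465 (bin 000111010001); offset now 23 = byte 2 bit 7; 25 bits remain
Read 4: bits[23:28] width=5 -> value=13 (bin 01101); offset now 28 = byte 3 bit 4; 20 bits remain
Read 5: bits[28:35] width=7 -> value=1 (bin 0000001); offset now 35 = byte 4 bit 3; 13 bits remain

Answer: 4 3 1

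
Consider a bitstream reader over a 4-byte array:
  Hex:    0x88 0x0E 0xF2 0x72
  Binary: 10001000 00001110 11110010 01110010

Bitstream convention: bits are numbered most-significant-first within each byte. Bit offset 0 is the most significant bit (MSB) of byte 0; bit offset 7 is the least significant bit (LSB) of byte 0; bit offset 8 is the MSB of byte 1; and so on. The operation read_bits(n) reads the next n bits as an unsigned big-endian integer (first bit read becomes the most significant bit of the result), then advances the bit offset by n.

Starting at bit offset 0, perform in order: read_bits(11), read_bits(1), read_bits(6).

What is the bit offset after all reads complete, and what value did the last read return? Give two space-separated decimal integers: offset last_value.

Answer: 18 59

Derivation:
Read 1: bits[0:11] width=11 -> value=1088 (bin 10001000000); offset now 11 = byte 1 bit 3; 21 bits remain
Read 2: bits[11:12] width=1 -> value=0 (bin 0); offset now 12 = byte 1 bit 4; 20 bits remain
Read 3: bits[12:18] width=6 -> value=59 (bin 111011); offset now 18 = byte 2 bit 2; 14 bits remain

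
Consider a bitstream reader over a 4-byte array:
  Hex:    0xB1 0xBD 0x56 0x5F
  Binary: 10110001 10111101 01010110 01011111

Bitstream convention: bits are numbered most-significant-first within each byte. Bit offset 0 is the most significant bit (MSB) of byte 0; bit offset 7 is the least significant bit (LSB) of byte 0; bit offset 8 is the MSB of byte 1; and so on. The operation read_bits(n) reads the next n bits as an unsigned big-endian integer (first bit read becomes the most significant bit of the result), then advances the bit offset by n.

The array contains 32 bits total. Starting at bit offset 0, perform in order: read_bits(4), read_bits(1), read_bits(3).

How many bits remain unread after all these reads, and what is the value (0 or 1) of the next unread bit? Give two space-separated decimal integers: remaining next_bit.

Read 1: bits[0:4] width=4 -> value=11 (bin 1011); offset now 4 = byte 0 bit 4; 28 bits remain
Read 2: bits[4:5] width=1 -> value=0 (bin 0); offset now 5 = byte 0 bit 5; 27 bits remain
Read 3: bits[5:8] width=3 -> value=1 (bin 001); offset now 8 = byte 1 bit 0; 24 bits remain

Answer: 24 1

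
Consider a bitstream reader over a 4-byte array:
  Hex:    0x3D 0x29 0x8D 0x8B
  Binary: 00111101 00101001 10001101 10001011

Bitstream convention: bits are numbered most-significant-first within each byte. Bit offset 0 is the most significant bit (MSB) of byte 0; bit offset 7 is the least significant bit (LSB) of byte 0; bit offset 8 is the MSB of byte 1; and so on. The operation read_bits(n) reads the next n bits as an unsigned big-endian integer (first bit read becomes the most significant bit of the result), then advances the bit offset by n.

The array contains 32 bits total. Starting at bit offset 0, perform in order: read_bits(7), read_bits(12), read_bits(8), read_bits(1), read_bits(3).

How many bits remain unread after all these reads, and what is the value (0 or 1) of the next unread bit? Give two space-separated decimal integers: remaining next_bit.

Answer: 1 1

Derivation:
Read 1: bits[0:7] width=7 -> value=30 (bin 0011110); offset now 7 = byte 0 bit 7; 25 bits remain
Read 2: bits[7:19] width=12 -> value=2380 (bin 100101001100); offset now 19 = byte 2 bit 3; 13 bits remain
Read 3: bits[19:27] width=8 -> value=108 (bin 01101100); offset now 27 = byte 3 bit 3; 5 bits remain
Read 4: bits[27:28] width=1 -> value=0 (bin 0); offset now 28 = byte 3 bit 4; 4 bits remain
Read 5: bits[28:31] width=3 -> value=5 (bin 101); offset now 31 = byte 3 bit 7; 1 bits remain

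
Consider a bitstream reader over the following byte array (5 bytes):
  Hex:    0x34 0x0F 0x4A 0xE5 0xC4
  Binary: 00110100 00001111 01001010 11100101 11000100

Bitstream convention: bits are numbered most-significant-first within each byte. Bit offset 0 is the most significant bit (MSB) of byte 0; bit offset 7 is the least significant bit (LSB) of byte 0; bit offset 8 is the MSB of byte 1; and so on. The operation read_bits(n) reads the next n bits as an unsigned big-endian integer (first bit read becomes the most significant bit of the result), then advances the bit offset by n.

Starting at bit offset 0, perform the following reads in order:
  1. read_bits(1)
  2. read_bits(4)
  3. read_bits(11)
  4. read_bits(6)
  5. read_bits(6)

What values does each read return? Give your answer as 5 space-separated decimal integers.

Answer: 0 6 1039 18 46

Derivation:
Read 1: bits[0:1] width=1 -> value=0 (bin 0); offset now 1 = byte 0 bit 1; 39 bits remain
Read 2: bits[1:5] width=4 -> value=6 (bin 0110); offset now 5 = byte 0 bit 5; 35 bits remain
Read 3: bits[5:16] width=11 -> value=1039 (bin 10000001111); offset now 16 = byte 2 bit 0; 24 bits remain
Read 4: bits[16:22] width=6 -> value=18 (bin 010010); offset now 22 = byte 2 bit 6; 18 bits remain
Read 5: bits[22:28] width=6 -> value=46 (bin 101110); offset now 28 = byte 3 bit 4; 12 bits remain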